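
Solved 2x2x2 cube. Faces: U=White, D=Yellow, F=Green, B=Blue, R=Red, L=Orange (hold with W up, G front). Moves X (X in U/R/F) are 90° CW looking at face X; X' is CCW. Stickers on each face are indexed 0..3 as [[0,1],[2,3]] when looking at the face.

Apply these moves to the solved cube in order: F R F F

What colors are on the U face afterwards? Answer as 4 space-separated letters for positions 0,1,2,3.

Answer: W G B R

Derivation:
After move 1 (F): F=GGGG U=WWOO R=WRWR D=RRYY L=OYOY
After move 2 (R): R=WWRR U=WGOG F=GRGY D=RBYB B=OBWB
After move 3 (F): F=GGYR U=WGYY R=OWGR D=RWYB L=OROB
After move 4 (F): F=YGRG U=WGBR R=YWYR D=GOYB L=OROW
Query: U face = WGBR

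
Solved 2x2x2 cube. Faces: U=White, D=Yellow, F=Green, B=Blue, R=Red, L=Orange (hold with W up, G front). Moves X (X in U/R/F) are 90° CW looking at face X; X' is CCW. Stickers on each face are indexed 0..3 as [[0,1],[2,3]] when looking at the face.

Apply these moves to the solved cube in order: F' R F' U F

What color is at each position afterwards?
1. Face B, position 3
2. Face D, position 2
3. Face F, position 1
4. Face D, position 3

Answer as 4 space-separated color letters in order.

Answer: B Y B B

Derivation:
After move 1 (F'): F=GGGG U=WWRR R=YRYR D=OOYY L=OWOW
After move 2 (R): R=YYRR U=WGRG F=GOGY D=OBYB B=RBWB
After move 3 (F'): F=OYGG U=WGYR R=BYOR D=WWYB L=OGOR
After move 4 (U): U=YWRG F=BYGG R=RBOR B=OGWB L=OYOR
After move 5 (F): F=GBGY U=YWRY R=RBGR D=ORYB L=OWOW
Query 1: B[3] = B
Query 2: D[2] = Y
Query 3: F[1] = B
Query 4: D[3] = B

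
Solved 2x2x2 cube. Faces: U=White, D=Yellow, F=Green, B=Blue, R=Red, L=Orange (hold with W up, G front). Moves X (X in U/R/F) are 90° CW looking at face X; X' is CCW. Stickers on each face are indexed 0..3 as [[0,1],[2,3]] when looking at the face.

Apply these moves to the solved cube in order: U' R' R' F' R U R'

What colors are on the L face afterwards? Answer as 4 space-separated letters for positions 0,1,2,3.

Answer: B O O W

Derivation:
After move 1 (U'): U=WWWW F=OOGG R=GGRR B=RRBB L=BBOO
After move 2 (R'): R=GRGR U=WBWR F=OWGW D=YOYG B=YRYB
After move 3 (R'): R=RRGG U=WYWY F=OBGR D=YWYW B=GROB
After move 4 (F'): F=BROG U=WYRG R=WRYG D=BOYW L=BYOW
After move 5 (R): R=YWGR U=WRRG F=BOOW D=BOYG B=GRYB
After move 6 (U): U=RWGR F=YWOW R=GRGR B=BYYB L=BOOW
After move 7 (R'): R=RRGG U=RYGB F=YWOR D=BWYW B=GYOB
Query: L face = BOOW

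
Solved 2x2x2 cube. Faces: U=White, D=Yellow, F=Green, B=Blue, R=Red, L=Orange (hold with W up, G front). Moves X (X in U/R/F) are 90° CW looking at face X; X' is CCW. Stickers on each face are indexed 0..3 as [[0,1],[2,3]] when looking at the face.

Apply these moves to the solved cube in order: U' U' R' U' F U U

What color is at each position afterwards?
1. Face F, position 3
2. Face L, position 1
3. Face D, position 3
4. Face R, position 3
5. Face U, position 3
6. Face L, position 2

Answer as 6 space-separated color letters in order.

After move 1 (U'): U=WWWW F=OOGG R=GGRR B=RRBB L=BBOO
After move 2 (U'): U=WWWW F=BBGG R=OORR B=GGBB L=RROO
After move 3 (R'): R=OROR U=WBWG F=BWGW D=YBYG B=YGYB
After move 4 (U'): U=BGWW F=RRGW R=BWOR B=ORYB L=YGOO
After move 5 (F): F=GRWR U=BGOG R=WWWR D=OBYG L=YYOB
After move 6 (U): U=OBGG F=WWWR R=ORWR B=YYYB L=GROB
After move 7 (U): U=GOGB F=ORWR R=YYWR B=GRYB L=WWOB
Query 1: F[3] = R
Query 2: L[1] = W
Query 3: D[3] = G
Query 4: R[3] = R
Query 5: U[3] = B
Query 6: L[2] = O

Answer: R W G R B O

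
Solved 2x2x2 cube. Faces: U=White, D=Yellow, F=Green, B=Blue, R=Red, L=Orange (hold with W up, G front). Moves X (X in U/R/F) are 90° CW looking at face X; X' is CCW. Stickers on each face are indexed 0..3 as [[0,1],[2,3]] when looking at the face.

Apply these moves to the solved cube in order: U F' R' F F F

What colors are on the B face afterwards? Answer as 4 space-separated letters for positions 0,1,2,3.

After move 1 (U): U=WWWW F=RRGG R=BBRR B=OOBB L=GGOO
After move 2 (F'): F=RGRG U=WWBR R=YBYR D=GOYY L=GWOW
After move 3 (R'): R=BRYY U=WBBO F=RWRR D=GGYG B=YOOB
After move 4 (F): F=RRRW U=WBWW R=BROY D=YBYG L=GGOG
After move 5 (F): F=RRWR U=WBGG R=WRWY D=OBYG L=GYOB
After move 6 (F): F=WRRR U=WBBY R=GRGY D=WWYG L=GOOB
Query: B face = YOOB

Answer: Y O O B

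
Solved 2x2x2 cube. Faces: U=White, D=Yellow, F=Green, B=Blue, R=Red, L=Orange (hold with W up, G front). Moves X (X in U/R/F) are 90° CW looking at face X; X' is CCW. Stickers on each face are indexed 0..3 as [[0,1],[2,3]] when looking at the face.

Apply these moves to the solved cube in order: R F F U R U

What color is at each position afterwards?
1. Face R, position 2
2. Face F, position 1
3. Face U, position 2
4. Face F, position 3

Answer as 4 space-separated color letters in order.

Answer: R W G B

Derivation:
After move 1 (R): R=RRRR U=WGWG F=GYGY D=YBYB B=WBWB
After move 2 (F): F=GGYY U=WGOO R=WRGR D=RRYB L=OYOB
After move 3 (F): F=YGYG U=WGBY R=OROR D=GWYB L=OROR
After move 4 (U): U=BWYG F=ORYG R=WBOR B=ORWB L=YGOR
After move 5 (R): R=OWRB U=BRYG F=OWYB D=GWYO B=GRWB
After move 6 (U): U=YBGR F=OWYB R=GRRB B=YGWB L=OWOR
Query 1: R[2] = R
Query 2: F[1] = W
Query 3: U[2] = G
Query 4: F[3] = B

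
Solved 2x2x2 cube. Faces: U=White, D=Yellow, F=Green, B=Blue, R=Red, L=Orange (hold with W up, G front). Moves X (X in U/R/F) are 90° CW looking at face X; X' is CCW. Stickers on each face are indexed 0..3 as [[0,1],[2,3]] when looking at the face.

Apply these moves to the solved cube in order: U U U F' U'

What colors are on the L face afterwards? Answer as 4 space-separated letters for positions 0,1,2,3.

After move 1 (U): U=WWWW F=RRGG R=BBRR B=OOBB L=GGOO
After move 2 (U): U=WWWW F=BBGG R=OORR B=GGBB L=RROO
After move 3 (U): U=WWWW F=OOGG R=GGRR B=RRBB L=BBOO
After move 4 (F'): F=OGOG U=WWGR R=YGYR D=BOYY L=BWOW
After move 5 (U'): U=WRWG F=BWOG R=OGYR B=YGBB L=RROW
Query: L face = RROW

Answer: R R O W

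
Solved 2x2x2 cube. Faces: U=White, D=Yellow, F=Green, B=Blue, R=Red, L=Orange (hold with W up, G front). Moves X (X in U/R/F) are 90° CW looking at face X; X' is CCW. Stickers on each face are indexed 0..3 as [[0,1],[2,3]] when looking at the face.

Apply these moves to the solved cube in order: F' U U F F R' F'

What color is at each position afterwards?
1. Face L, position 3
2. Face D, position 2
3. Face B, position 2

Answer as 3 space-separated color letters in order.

Answer: O Y W

Derivation:
After move 1 (F'): F=GGGG U=WWRR R=YRYR D=OOYY L=OWOW
After move 2 (U): U=RWRW F=YRGG R=BBYR B=OWBB L=GGOW
After move 3 (U): U=RRWW F=BBGG R=OWYR B=GGBB L=YROW
After move 4 (F): F=GBGB U=RRWR R=WWWR D=YOYY L=YOOO
After move 5 (F): F=GGBB U=RROO R=WWRR D=WWYY L=YYOO
After move 6 (R'): R=WRWR U=RBOG F=GRBO D=WGYB B=YGWB
After move 7 (F'): F=ROGB U=RBWW R=GRWR D=YOYB L=YGOO
Query 1: L[3] = O
Query 2: D[2] = Y
Query 3: B[2] = W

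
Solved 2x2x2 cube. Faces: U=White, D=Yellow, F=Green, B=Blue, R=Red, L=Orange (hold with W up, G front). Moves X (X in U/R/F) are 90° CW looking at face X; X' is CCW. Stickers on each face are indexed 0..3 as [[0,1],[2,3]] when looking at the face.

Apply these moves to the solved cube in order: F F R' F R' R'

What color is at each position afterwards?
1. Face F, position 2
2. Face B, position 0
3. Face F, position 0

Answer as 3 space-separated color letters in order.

After move 1 (F): F=GGGG U=WWOO R=WRWR D=RRYY L=OYOY
After move 2 (F): F=GGGG U=WWYY R=OROR D=WWYY L=OROR
After move 3 (R'): R=RROO U=WBYB F=GWGY D=WGYG B=YBWB
After move 4 (F): F=GGYW U=WBRR R=YRBO D=ORYG L=OWOG
After move 5 (R'): R=ROYB U=WWRY F=GBYR D=OGYW B=GBRB
After move 6 (R'): R=OBRY U=WRRG F=GWYY D=OBYR B=WBGB
Query 1: F[2] = Y
Query 2: B[0] = W
Query 3: F[0] = G

Answer: Y W G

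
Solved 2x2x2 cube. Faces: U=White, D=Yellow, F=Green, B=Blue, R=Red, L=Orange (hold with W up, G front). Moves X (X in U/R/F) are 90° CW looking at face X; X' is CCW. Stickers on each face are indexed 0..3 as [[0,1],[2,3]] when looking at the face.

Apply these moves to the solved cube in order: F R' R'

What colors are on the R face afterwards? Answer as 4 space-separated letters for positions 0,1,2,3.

After move 1 (F): F=GGGG U=WWOO R=WRWR D=RRYY L=OYOY
After move 2 (R'): R=RRWW U=WBOB F=GWGO D=RGYG B=YBRB
After move 3 (R'): R=RWRW U=WROY F=GBGB D=RWYO B=GBGB
Query: R face = RWRW

Answer: R W R W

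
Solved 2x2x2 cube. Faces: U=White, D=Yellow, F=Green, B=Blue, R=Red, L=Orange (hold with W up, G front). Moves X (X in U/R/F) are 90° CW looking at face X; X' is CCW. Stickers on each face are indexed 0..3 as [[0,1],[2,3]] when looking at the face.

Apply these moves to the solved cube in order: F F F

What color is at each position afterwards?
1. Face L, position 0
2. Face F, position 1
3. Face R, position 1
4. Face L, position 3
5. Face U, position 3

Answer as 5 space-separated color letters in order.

Answer: O G R W R

Derivation:
After move 1 (F): F=GGGG U=WWOO R=WRWR D=RRYY L=OYOY
After move 2 (F): F=GGGG U=WWYY R=OROR D=WWYY L=OROR
After move 3 (F): F=GGGG U=WWRR R=YRYR D=OOYY L=OWOW
Query 1: L[0] = O
Query 2: F[1] = G
Query 3: R[1] = R
Query 4: L[3] = W
Query 5: U[3] = R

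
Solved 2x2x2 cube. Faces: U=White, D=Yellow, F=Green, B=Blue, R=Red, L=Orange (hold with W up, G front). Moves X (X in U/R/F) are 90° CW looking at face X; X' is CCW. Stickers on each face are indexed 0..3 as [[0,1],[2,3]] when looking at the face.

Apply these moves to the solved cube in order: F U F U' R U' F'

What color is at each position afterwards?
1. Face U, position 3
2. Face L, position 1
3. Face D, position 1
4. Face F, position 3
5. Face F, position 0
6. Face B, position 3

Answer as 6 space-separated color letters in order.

After move 1 (F): F=GGGG U=WWOO R=WRWR D=RRYY L=OYOY
After move 2 (U): U=OWOW F=WRGG R=BBWR B=OYBB L=GGOY
After move 3 (F): F=GWGR U=OWYG R=OBWR D=WBYY L=GROR
After move 4 (U'): U=WGOY F=GRGR R=GWWR B=OBBB L=OYOR
After move 5 (R): R=WGRW U=WROR F=GBGY D=WBYO B=YBGB
After move 6 (U'): U=RRWO F=OYGY R=GBRW B=WGGB L=YBOR
After move 7 (F'): F=YYOG U=RRGR R=BBWW D=BRYO L=YOOW
Query 1: U[3] = R
Query 2: L[1] = O
Query 3: D[1] = R
Query 4: F[3] = G
Query 5: F[0] = Y
Query 6: B[3] = B

Answer: R O R G Y B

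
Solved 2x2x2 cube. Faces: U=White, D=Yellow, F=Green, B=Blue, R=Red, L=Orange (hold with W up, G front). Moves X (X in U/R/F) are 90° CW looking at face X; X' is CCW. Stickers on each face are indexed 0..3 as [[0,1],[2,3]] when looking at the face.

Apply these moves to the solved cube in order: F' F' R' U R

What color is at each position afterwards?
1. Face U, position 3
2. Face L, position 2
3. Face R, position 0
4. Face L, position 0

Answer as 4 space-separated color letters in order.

After move 1 (F'): F=GGGG U=WWRR R=YRYR D=OOYY L=OWOW
After move 2 (F'): F=GGGG U=WWYY R=OROR D=WWYY L=OROR
After move 3 (R'): R=RROO U=WBYB F=GWGY D=WGYG B=YBWB
After move 4 (U): U=YWBB F=RRGY R=YBOO B=ORWB L=GWOR
After move 5 (R): R=OYOB U=YRBY F=RGGG D=WWYO B=BRWB
Query 1: U[3] = Y
Query 2: L[2] = O
Query 3: R[0] = O
Query 4: L[0] = G

Answer: Y O O G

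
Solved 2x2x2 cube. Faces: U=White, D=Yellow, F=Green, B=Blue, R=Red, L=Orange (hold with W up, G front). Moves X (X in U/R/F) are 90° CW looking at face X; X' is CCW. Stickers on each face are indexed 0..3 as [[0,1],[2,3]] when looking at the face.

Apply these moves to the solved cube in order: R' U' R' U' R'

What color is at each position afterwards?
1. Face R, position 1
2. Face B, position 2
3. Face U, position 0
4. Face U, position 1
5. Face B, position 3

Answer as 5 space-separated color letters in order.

After move 1 (R'): R=RRRR U=WBWB F=GWGW D=YGYG B=YBYB
After move 2 (U'): U=BBWW F=OOGW R=GWRR B=RRYB L=YBOO
After move 3 (R'): R=WRGR U=BYWR F=OBGW D=YOYW B=GRGB
After move 4 (U'): U=YRBW F=YBGW R=OBGR B=WRGB L=GROO
After move 5 (R'): R=BROG U=YGBW F=YRGW D=YBYW B=WROB
Query 1: R[1] = R
Query 2: B[2] = O
Query 3: U[0] = Y
Query 4: U[1] = G
Query 5: B[3] = B

Answer: R O Y G B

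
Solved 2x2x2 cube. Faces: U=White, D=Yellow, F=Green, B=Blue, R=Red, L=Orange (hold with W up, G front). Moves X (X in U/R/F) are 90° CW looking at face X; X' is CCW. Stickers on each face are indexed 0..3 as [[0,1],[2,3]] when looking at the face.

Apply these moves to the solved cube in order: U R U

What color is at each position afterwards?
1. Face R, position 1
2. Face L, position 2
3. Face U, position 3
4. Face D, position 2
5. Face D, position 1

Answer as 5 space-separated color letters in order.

After move 1 (U): U=WWWW F=RRGG R=BBRR B=OOBB L=GGOO
After move 2 (R): R=RBRB U=WRWG F=RYGY D=YBYO B=WOWB
After move 3 (U): U=WWGR F=RBGY R=WORB B=GGWB L=RYOO
Query 1: R[1] = O
Query 2: L[2] = O
Query 3: U[3] = R
Query 4: D[2] = Y
Query 5: D[1] = B

Answer: O O R Y B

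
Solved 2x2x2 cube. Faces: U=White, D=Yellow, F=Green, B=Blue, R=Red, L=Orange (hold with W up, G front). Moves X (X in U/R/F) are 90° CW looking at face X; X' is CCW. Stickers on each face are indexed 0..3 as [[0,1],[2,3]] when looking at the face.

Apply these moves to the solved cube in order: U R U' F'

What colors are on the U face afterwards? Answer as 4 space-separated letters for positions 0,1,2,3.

After move 1 (U): U=WWWW F=RRGG R=BBRR B=OOBB L=GGOO
After move 2 (R): R=RBRB U=WRWG F=RYGY D=YBYO B=WOWB
After move 3 (U'): U=RGWW F=GGGY R=RYRB B=RBWB L=WOOO
After move 4 (F'): F=GYGG U=RGRR R=BYYB D=OOYO L=WWOW
Query: U face = RGRR

Answer: R G R R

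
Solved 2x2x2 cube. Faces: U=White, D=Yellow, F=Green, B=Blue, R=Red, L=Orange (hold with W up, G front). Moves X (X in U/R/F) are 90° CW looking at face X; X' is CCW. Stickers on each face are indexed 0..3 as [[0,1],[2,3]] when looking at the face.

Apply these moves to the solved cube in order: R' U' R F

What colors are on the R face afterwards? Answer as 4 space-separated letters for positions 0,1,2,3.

After move 1 (R'): R=RRRR U=WBWB F=GWGW D=YGYG B=YBYB
After move 2 (U'): U=BBWW F=OOGW R=GWRR B=RRYB L=YBOO
After move 3 (R): R=RGRW U=BOWW F=OGGG D=YYYR B=WRBB
After move 4 (F): F=GOGG U=BOOB R=WGWW D=RRYR L=YYOY
Query: R face = WGWW

Answer: W G W W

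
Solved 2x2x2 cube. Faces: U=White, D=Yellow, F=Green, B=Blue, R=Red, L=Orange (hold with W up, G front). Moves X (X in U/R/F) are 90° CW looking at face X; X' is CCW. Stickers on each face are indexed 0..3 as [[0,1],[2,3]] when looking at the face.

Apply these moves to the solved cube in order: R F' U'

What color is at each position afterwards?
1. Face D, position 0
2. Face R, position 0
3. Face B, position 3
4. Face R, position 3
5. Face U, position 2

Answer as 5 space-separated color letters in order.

After move 1 (R): R=RRRR U=WGWG F=GYGY D=YBYB B=WBWB
After move 2 (F'): F=YYGG U=WGRR R=BRYR D=OOYB L=OGOW
After move 3 (U'): U=GRWR F=OGGG R=YYYR B=BRWB L=WBOW
Query 1: D[0] = O
Query 2: R[0] = Y
Query 3: B[3] = B
Query 4: R[3] = R
Query 5: U[2] = W

Answer: O Y B R W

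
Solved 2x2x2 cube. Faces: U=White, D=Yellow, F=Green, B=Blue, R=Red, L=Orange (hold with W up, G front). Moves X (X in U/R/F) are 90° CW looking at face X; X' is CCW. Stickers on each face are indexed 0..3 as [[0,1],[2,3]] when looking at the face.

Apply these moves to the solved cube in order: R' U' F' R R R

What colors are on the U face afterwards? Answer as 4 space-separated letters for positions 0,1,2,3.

Answer: B Y G R

Derivation:
After move 1 (R'): R=RRRR U=WBWB F=GWGW D=YGYG B=YBYB
After move 2 (U'): U=BBWW F=OOGW R=GWRR B=RRYB L=YBOO
After move 3 (F'): F=OWOG U=BBGR R=GWYR D=BOYG L=YWOW
After move 4 (R): R=YGRW U=BWGG F=OOOG D=BYYR B=RRBB
After move 5 (R): R=RYWG U=BOGG F=OYOR D=BBYR B=GRWB
After move 6 (R): R=WRGY U=BYGR F=OBOR D=BWYG B=GROB
Query: U face = BYGR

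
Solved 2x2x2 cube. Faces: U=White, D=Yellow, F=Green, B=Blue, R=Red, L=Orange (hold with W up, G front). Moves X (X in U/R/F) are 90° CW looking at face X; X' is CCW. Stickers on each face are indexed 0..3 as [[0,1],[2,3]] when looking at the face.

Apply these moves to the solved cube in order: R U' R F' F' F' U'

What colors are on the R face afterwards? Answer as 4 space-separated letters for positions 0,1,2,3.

After move 1 (R): R=RRRR U=WGWG F=GYGY D=YBYB B=WBWB
After move 2 (U'): U=GGWW F=OOGY R=GYRR B=RRWB L=WBOO
After move 3 (R): R=RGRY U=GOWY F=OBGB D=YWYR B=WRGB
After move 4 (F'): F=BBOG U=GORR R=WGYY D=BOYR L=WYOW
After move 5 (F'): F=BGBO U=GOWY R=OGBY D=YWYR L=WROR
After move 6 (F'): F=GOBB U=GOOB R=WGYY D=RRYR L=WYOW
After move 7 (U'): U=OBGO F=WYBB R=GOYY B=WGGB L=WROW
Query: R face = GOYY

Answer: G O Y Y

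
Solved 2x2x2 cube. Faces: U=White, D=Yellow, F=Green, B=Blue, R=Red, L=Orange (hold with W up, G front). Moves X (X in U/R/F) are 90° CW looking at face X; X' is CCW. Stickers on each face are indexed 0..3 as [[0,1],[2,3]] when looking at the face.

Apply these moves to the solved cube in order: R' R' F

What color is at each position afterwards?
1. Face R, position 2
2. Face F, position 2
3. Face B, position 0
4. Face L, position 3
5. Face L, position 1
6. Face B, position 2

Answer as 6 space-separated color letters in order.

After move 1 (R'): R=RRRR U=WBWB F=GWGW D=YGYG B=YBYB
After move 2 (R'): R=RRRR U=WYWY F=GBGB D=YWYW B=GBGB
After move 3 (F): F=GGBB U=WYOO R=WRYR D=RRYW L=OYOW
Query 1: R[2] = Y
Query 2: F[2] = B
Query 3: B[0] = G
Query 4: L[3] = W
Query 5: L[1] = Y
Query 6: B[2] = G

Answer: Y B G W Y G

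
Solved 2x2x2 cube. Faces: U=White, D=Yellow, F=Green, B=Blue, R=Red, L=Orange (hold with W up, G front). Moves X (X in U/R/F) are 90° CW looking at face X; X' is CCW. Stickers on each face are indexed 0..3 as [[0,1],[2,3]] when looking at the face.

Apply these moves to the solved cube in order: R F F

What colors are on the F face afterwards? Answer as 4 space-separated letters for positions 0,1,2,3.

Answer: Y G Y G

Derivation:
After move 1 (R): R=RRRR U=WGWG F=GYGY D=YBYB B=WBWB
After move 2 (F): F=GGYY U=WGOO R=WRGR D=RRYB L=OYOB
After move 3 (F): F=YGYG U=WGBY R=OROR D=GWYB L=OROR
Query: F face = YGYG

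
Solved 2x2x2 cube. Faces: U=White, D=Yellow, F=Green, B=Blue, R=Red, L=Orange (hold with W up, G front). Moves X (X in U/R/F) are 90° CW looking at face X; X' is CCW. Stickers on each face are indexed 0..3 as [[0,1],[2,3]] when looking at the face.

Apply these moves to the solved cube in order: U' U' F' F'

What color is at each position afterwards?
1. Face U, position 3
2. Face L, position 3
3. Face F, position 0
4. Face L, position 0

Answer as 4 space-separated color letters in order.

After move 1 (U'): U=WWWW F=OOGG R=GGRR B=RRBB L=BBOO
After move 2 (U'): U=WWWW F=BBGG R=OORR B=GGBB L=RROO
After move 3 (F'): F=BGBG U=WWOR R=YOYR D=ROYY L=RWOW
After move 4 (F'): F=GGBB U=WWYY R=OORR D=WWYY L=RROO
Query 1: U[3] = Y
Query 2: L[3] = O
Query 3: F[0] = G
Query 4: L[0] = R

Answer: Y O G R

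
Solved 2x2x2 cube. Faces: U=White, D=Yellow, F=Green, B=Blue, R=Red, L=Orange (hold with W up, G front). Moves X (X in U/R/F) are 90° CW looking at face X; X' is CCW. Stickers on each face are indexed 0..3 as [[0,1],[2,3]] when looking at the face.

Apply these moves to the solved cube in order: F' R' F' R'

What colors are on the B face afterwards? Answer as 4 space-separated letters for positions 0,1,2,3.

After move 1 (F'): F=GGGG U=WWRR R=YRYR D=OOYY L=OWOW
After move 2 (R'): R=RRYY U=WBRB F=GWGR D=OGYG B=YBOB
After move 3 (F'): F=WRGG U=WBRY R=GROY D=WWYG L=OBOR
After move 4 (R'): R=RYGO U=WORY F=WBGY D=WRYG B=GBWB
Query: B face = GBWB

Answer: G B W B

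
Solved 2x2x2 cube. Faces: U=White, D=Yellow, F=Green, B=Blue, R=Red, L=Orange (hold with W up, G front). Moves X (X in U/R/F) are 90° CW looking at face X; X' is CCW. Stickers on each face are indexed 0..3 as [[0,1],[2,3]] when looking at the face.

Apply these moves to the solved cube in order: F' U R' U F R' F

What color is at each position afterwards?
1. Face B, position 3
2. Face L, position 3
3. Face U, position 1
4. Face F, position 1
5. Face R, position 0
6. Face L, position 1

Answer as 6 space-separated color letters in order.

Answer: B B O G W B

Derivation:
After move 1 (F'): F=GGGG U=WWRR R=YRYR D=OOYY L=OWOW
After move 2 (U): U=RWRW F=YRGG R=BBYR B=OWBB L=GGOW
After move 3 (R'): R=BRBY U=RBRO F=YWGW D=ORYG B=YWOB
After move 4 (U): U=RROB F=BRGW R=YWBY B=GGOB L=YWOW
After move 5 (F): F=GBWR U=RRWW R=OWBY D=BYYG L=YOOR
After move 6 (R'): R=WYOB U=ROWG F=GRWW D=BBYR B=GGYB
After move 7 (F): F=WGWR U=RORO R=WYGB D=OWYR L=YBOB
Query 1: B[3] = B
Query 2: L[3] = B
Query 3: U[1] = O
Query 4: F[1] = G
Query 5: R[0] = W
Query 6: L[1] = B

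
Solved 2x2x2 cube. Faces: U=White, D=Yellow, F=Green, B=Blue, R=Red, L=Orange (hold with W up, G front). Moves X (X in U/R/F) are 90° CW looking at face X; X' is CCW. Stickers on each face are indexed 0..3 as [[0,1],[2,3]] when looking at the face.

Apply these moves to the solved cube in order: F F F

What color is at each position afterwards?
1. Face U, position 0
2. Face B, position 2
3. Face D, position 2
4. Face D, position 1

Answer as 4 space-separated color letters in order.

After move 1 (F): F=GGGG U=WWOO R=WRWR D=RRYY L=OYOY
After move 2 (F): F=GGGG U=WWYY R=OROR D=WWYY L=OROR
After move 3 (F): F=GGGG U=WWRR R=YRYR D=OOYY L=OWOW
Query 1: U[0] = W
Query 2: B[2] = B
Query 3: D[2] = Y
Query 4: D[1] = O

Answer: W B Y O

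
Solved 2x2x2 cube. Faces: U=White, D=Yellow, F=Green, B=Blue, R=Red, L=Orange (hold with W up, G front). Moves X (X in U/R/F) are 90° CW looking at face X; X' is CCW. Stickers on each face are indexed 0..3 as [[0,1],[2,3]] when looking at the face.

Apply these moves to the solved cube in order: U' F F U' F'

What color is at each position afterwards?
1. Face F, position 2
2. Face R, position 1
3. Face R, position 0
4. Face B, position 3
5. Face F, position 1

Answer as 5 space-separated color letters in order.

After move 1 (U'): U=WWWW F=OOGG R=GGRR B=RRBB L=BBOO
After move 2 (F): F=GOGO U=WWOB R=WGWR D=RGYY L=BYOY
After move 3 (F): F=GGOO U=WWYY R=OGBR D=WWYY L=BROG
After move 4 (U'): U=WYWY F=BROO R=GGBR B=OGBB L=RROG
After move 5 (F'): F=ROBO U=WYGB R=WGWR D=RGYY L=RYOW
Query 1: F[2] = B
Query 2: R[1] = G
Query 3: R[0] = W
Query 4: B[3] = B
Query 5: F[1] = O

Answer: B G W B O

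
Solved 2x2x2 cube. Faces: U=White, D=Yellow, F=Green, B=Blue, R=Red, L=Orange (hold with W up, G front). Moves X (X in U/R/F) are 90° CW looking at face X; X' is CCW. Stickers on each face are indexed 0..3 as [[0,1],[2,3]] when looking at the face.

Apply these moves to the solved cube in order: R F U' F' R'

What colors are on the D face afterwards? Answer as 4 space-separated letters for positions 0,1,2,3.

After move 1 (R): R=RRRR U=WGWG F=GYGY D=YBYB B=WBWB
After move 2 (F): F=GGYY U=WGOO R=WRGR D=RRYB L=OYOB
After move 3 (U'): U=GOWO F=OYYY R=GGGR B=WRWB L=WBOB
After move 4 (F'): F=YYOY U=GOGG R=RGRR D=BBYB L=WOOW
After move 5 (R'): R=GRRR U=GWGW F=YOOG D=BYYY B=BRBB
Query: D face = BYYY

Answer: B Y Y Y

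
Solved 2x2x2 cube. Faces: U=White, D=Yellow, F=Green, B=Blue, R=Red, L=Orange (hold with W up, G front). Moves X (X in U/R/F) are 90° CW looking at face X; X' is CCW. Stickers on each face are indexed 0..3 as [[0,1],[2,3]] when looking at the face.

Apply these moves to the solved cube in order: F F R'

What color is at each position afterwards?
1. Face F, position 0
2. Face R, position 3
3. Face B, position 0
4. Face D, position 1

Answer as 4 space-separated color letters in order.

Answer: G O Y G

Derivation:
After move 1 (F): F=GGGG U=WWOO R=WRWR D=RRYY L=OYOY
After move 2 (F): F=GGGG U=WWYY R=OROR D=WWYY L=OROR
After move 3 (R'): R=RROO U=WBYB F=GWGY D=WGYG B=YBWB
Query 1: F[0] = G
Query 2: R[3] = O
Query 3: B[0] = Y
Query 4: D[1] = G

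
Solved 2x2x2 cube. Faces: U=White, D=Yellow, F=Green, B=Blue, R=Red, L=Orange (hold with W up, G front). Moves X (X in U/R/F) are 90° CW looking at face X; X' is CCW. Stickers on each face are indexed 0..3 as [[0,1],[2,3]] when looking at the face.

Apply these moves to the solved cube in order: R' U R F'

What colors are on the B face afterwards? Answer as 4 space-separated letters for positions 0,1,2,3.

After move 1 (R'): R=RRRR U=WBWB F=GWGW D=YGYG B=YBYB
After move 2 (U): U=WWBB F=RRGW R=YBRR B=OOYB L=GWOO
After move 3 (R): R=RYRB U=WRBW F=RGGG D=YYYO B=BOWB
After move 4 (F'): F=GGRG U=WRRR R=YYYB D=WOYO L=GWOB
Query: B face = BOWB

Answer: B O W B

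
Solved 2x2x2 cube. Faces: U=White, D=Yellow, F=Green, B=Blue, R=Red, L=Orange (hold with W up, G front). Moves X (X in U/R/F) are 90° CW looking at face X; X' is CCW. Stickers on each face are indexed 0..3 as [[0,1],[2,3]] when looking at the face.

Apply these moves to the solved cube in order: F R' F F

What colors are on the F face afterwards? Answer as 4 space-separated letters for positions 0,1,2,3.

After move 1 (F): F=GGGG U=WWOO R=WRWR D=RRYY L=OYOY
After move 2 (R'): R=RRWW U=WBOB F=GWGO D=RGYG B=YBRB
After move 3 (F): F=GGOW U=WBYY R=ORBW D=WRYG L=OROG
After move 4 (F): F=OGWG U=WBGR R=YRYW D=BOYG L=OWOR
Query: F face = OGWG

Answer: O G W G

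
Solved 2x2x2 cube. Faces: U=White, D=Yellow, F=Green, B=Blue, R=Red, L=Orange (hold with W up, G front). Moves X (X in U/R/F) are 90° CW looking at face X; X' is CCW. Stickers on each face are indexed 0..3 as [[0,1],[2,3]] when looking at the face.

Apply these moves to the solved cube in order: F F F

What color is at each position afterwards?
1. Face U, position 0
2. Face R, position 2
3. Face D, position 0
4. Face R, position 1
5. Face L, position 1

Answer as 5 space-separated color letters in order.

Answer: W Y O R W

Derivation:
After move 1 (F): F=GGGG U=WWOO R=WRWR D=RRYY L=OYOY
After move 2 (F): F=GGGG U=WWYY R=OROR D=WWYY L=OROR
After move 3 (F): F=GGGG U=WWRR R=YRYR D=OOYY L=OWOW
Query 1: U[0] = W
Query 2: R[2] = Y
Query 3: D[0] = O
Query 4: R[1] = R
Query 5: L[1] = W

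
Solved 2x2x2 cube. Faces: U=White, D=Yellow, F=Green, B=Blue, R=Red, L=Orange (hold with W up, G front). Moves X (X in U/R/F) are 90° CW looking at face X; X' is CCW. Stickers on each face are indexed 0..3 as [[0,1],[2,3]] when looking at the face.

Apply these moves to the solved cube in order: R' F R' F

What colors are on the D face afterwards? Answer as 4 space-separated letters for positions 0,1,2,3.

Answer: W R Y W

Derivation:
After move 1 (R'): R=RRRR U=WBWB F=GWGW D=YGYG B=YBYB
After move 2 (F): F=GGWW U=WBOO R=WRBR D=RRYG L=OYOG
After move 3 (R'): R=RRWB U=WYOY F=GBWO D=RGYW B=GBRB
After move 4 (F): F=WGOB U=WYGY R=ORYB D=WRYW L=OROG
Query: D face = WRYW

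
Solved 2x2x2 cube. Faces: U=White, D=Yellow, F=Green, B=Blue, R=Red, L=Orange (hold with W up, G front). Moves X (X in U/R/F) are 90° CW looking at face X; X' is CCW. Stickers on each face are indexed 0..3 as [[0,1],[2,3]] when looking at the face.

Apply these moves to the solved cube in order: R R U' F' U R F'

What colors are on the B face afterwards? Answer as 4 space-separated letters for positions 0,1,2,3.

Answer: Y W Y B

Derivation:
After move 1 (R): R=RRRR U=WGWG F=GYGY D=YBYB B=WBWB
After move 2 (R): R=RRRR U=WYWY F=GBGB D=YWYW B=GBGB
After move 3 (U'): U=YYWW F=OOGB R=GBRR B=RRGB L=GBOO
After move 4 (F'): F=OBOG U=YYGR R=WBYR D=BOYW L=GWOW
After move 5 (U): U=GYRY F=WBOG R=RRYR B=GWGB L=OBOW
After move 6 (R): R=YRRR U=GBRG F=WOOW D=BGYG B=YWYB
After move 7 (F'): F=OWWO U=GBYR R=GRBR D=BWYG L=OGOR
Query: B face = YWYB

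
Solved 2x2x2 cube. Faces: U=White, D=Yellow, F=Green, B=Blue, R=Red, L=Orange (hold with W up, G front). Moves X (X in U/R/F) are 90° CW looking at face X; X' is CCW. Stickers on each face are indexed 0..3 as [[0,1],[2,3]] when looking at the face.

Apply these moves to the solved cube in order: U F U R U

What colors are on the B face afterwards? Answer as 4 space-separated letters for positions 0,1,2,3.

After move 1 (U): U=WWWW F=RRGG R=BBRR B=OOBB L=GGOO
After move 2 (F): F=GRGR U=WWOG R=WBWR D=RBYY L=GYOY
After move 3 (U): U=OWGW F=WBGR R=OOWR B=GYBB L=GROY
After move 4 (R): R=WORO U=OBGR F=WBGY D=RBYG B=WYWB
After move 5 (U): U=GORB F=WOGY R=WYRO B=GRWB L=WBOY
Query: B face = GRWB

Answer: G R W B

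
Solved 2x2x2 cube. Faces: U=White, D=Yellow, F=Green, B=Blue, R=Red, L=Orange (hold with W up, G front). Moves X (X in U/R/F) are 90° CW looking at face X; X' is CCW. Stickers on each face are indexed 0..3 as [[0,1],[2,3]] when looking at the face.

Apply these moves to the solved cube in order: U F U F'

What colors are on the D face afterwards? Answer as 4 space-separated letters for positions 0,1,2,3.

Answer: R Y Y Y

Derivation:
After move 1 (U): U=WWWW F=RRGG R=BBRR B=OOBB L=GGOO
After move 2 (F): F=GRGR U=WWOG R=WBWR D=RBYY L=GYOY
After move 3 (U): U=OWGW F=WBGR R=OOWR B=GYBB L=GROY
After move 4 (F'): F=BRWG U=OWOW R=BORR D=RYYY L=GWOG
Query: D face = RYYY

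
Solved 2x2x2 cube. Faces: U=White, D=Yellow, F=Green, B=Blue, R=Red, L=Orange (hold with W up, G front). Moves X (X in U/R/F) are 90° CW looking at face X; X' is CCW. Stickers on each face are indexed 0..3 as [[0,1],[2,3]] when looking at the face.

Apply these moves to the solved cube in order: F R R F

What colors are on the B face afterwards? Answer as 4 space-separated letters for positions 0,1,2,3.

After move 1 (F): F=GGGG U=WWOO R=WRWR D=RRYY L=OYOY
After move 2 (R): R=WWRR U=WGOG F=GRGY D=RBYB B=OBWB
After move 3 (R): R=RWRW U=WROY F=GBGB D=RWYO B=GBGB
After move 4 (F): F=GGBB U=WRYY R=OWYW D=RRYO L=OROW
Query: B face = GBGB

Answer: G B G B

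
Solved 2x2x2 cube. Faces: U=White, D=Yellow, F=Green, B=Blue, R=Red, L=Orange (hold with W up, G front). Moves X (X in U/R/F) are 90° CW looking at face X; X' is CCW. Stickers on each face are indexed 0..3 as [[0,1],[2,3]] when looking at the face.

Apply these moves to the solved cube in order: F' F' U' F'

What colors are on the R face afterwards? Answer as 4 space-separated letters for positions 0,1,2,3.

After move 1 (F'): F=GGGG U=WWRR R=YRYR D=OOYY L=OWOW
After move 2 (F'): F=GGGG U=WWYY R=OROR D=WWYY L=OROR
After move 3 (U'): U=WYWY F=ORGG R=GGOR B=ORBB L=BBOR
After move 4 (F'): F=RGOG U=WYGO R=WGWR D=BRYY L=BYOW
Query: R face = WGWR

Answer: W G W R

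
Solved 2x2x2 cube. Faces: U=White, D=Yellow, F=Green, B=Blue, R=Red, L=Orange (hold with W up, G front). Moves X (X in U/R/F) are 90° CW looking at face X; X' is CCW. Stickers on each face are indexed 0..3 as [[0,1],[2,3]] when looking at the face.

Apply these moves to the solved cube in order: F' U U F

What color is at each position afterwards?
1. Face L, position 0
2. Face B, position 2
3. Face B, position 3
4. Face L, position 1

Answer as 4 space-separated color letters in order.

After move 1 (F'): F=GGGG U=WWRR R=YRYR D=OOYY L=OWOW
After move 2 (U): U=RWRW F=YRGG R=BBYR B=OWBB L=GGOW
After move 3 (U): U=RRWW F=BBGG R=OWYR B=GGBB L=YROW
After move 4 (F): F=GBGB U=RRWR R=WWWR D=YOYY L=YOOO
Query 1: L[0] = Y
Query 2: B[2] = B
Query 3: B[3] = B
Query 4: L[1] = O

Answer: Y B B O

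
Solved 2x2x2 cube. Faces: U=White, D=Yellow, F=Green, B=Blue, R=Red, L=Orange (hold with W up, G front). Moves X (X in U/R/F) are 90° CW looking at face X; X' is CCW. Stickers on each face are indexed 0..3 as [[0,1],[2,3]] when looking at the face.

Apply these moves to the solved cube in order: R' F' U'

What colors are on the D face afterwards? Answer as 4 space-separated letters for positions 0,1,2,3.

Answer: O O Y G

Derivation:
After move 1 (R'): R=RRRR U=WBWB F=GWGW D=YGYG B=YBYB
After move 2 (F'): F=WWGG U=WBRR R=GRYR D=OOYG L=OBOW
After move 3 (U'): U=BRWR F=OBGG R=WWYR B=GRYB L=YBOW
Query: D face = OOYG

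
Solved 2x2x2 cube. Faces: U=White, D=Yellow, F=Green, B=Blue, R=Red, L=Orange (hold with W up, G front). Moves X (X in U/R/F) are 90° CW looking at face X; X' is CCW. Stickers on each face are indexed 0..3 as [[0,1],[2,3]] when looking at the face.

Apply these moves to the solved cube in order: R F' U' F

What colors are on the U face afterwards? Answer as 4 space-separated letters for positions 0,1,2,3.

After move 1 (R): R=RRRR U=WGWG F=GYGY D=YBYB B=WBWB
After move 2 (F'): F=YYGG U=WGRR R=BRYR D=OOYB L=OGOW
After move 3 (U'): U=GRWR F=OGGG R=YYYR B=BRWB L=WBOW
After move 4 (F): F=GOGG U=GRWB R=WYRR D=YYYB L=WOOO
Query: U face = GRWB

Answer: G R W B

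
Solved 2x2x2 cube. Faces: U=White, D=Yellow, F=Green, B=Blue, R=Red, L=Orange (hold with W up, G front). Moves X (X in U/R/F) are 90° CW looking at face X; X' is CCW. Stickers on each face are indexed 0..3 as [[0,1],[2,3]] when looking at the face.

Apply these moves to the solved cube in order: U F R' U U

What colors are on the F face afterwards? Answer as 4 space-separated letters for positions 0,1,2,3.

After move 1 (U): U=WWWW F=RRGG R=BBRR B=OOBB L=GGOO
After move 2 (F): F=GRGR U=WWOG R=WBWR D=RBYY L=GYOY
After move 3 (R'): R=BRWW U=WBOO F=GWGG D=RRYR B=YOBB
After move 4 (U): U=OWOB F=BRGG R=YOWW B=GYBB L=GWOY
After move 5 (U): U=OOBW F=YOGG R=GYWW B=GWBB L=BROY
Query: F face = YOGG

Answer: Y O G G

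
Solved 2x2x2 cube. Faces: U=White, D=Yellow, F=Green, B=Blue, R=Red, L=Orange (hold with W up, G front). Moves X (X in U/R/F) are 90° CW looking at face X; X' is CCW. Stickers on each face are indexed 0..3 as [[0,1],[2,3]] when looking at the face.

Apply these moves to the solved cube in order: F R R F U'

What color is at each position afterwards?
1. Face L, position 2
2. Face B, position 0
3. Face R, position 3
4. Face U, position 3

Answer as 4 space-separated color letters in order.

After move 1 (F): F=GGGG U=WWOO R=WRWR D=RRYY L=OYOY
After move 2 (R): R=WWRR U=WGOG F=GRGY D=RBYB B=OBWB
After move 3 (R): R=RWRW U=WROY F=GBGB D=RWYO B=GBGB
After move 4 (F): F=GGBB U=WRYY R=OWYW D=RRYO L=OROW
After move 5 (U'): U=RYWY F=ORBB R=GGYW B=OWGB L=GBOW
Query 1: L[2] = O
Query 2: B[0] = O
Query 3: R[3] = W
Query 4: U[3] = Y

Answer: O O W Y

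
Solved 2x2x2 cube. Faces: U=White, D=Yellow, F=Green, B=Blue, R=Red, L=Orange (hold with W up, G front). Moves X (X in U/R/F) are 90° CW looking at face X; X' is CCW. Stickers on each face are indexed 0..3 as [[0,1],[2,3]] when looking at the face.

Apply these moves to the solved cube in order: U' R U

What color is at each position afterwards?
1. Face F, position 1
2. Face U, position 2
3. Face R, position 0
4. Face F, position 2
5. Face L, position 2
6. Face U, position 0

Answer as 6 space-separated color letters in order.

Answer: G G W G O W

Derivation:
After move 1 (U'): U=WWWW F=OOGG R=GGRR B=RRBB L=BBOO
After move 2 (R): R=RGRG U=WOWG F=OYGY D=YBYR B=WRWB
After move 3 (U): U=WWGO F=RGGY R=WRRG B=BBWB L=OYOO
Query 1: F[1] = G
Query 2: U[2] = G
Query 3: R[0] = W
Query 4: F[2] = G
Query 5: L[2] = O
Query 6: U[0] = W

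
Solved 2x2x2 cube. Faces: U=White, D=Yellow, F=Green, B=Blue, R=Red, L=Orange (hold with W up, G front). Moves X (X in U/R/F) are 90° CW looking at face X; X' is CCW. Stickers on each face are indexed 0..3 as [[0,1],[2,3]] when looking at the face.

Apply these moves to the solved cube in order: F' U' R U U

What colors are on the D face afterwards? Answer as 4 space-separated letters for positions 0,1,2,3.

After move 1 (F'): F=GGGG U=WWRR R=YRYR D=OOYY L=OWOW
After move 2 (U'): U=WRWR F=OWGG R=GGYR B=YRBB L=BBOW
After move 3 (R): R=YGRG U=WWWG F=OOGY D=OBYY B=RRRB
After move 4 (U): U=WWGW F=YGGY R=RRRG B=BBRB L=OOOW
After move 5 (U): U=GWWW F=RRGY R=BBRG B=OORB L=YGOW
Query: D face = OBYY

Answer: O B Y Y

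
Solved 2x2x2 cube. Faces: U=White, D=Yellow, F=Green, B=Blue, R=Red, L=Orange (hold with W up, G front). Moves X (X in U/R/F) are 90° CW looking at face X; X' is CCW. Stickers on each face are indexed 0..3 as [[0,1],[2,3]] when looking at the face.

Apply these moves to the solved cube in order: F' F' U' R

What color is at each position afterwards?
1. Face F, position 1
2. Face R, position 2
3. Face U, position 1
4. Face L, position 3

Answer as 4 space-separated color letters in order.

After move 1 (F'): F=GGGG U=WWRR R=YRYR D=OOYY L=OWOW
After move 2 (F'): F=GGGG U=WWYY R=OROR D=WWYY L=OROR
After move 3 (U'): U=WYWY F=ORGG R=GGOR B=ORBB L=BBOR
After move 4 (R): R=OGRG U=WRWG F=OWGY D=WBYO B=YRYB
Query 1: F[1] = W
Query 2: R[2] = R
Query 3: U[1] = R
Query 4: L[3] = R

Answer: W R R R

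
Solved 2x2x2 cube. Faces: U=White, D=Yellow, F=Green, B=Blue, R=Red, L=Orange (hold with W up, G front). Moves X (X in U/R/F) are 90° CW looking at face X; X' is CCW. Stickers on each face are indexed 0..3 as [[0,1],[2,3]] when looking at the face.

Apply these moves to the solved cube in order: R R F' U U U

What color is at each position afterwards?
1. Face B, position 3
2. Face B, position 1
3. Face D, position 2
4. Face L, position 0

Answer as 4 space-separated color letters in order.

Answer: B R Y G

Derivation:
After move 1 (R): R=RRRR U=WGWG F=GYGY D=YBYB B=WBWB
After move 2 (R): R=RRRR U=WYWY F=GBGB D=YWYW B=GBGB
After move 3 (F'): F=BBGG U=WYRR R=WRYR D=OOYW L=OYOW
After move 4 (U): U=RWRY F=WRGG R=GBYR B=OYGB L=BBOW
After move 5 (U): U=RRYW F=GBGG R=OYYR B=BBGB L=WROW
After move 6 (U): U=YRWR F=OYGG R=BBYR B=WRGB L=GBOW
Query 1: B[3] = B
Query 2: B[1] = R
Query 3: D[2] = Y
Query 4: L[0] = G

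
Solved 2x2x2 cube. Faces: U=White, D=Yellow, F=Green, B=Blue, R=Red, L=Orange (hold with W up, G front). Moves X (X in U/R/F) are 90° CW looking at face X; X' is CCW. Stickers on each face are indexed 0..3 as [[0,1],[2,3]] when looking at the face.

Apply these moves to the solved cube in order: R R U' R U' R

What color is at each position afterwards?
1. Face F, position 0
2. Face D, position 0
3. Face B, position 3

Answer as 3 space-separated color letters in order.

Answer: G Y B

Derivation:
After move 1 (R): R=RRRR U=WGWG F=GYGY D=YBYB B=WBWB
After move 2 (R): R=RRRR U=WYWY F=GBGB D=YWYW B=GBGB
After move 3 (U'): U=YYWW F=OOGB R=GBRR B=RRGB L=GBOO
After move 4 (R): R=RGRB U=YOWB F=OWGW D=YGYR B=WRYB
After move 5 (U'): U=OBYW F=GBGW R=OWRB B=RGYB L=WROO
After move 6 (R): R=ROBW U=OBYW F=GGGR D=YYYR B=WGBB
Query 1: F[0] = G
Query 2: D[0] = Y
Query 3: B[3] = B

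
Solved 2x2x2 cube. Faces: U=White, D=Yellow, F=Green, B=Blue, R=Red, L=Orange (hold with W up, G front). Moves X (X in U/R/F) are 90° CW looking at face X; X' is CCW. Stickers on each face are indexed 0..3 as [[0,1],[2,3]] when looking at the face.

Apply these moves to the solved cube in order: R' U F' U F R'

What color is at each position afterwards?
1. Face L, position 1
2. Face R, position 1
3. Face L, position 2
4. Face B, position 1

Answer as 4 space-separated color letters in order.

Answer: W R O B

Derivation:
After move 1 (R'): R=RRRR U=WBWB F=GWGW D=YGYG B=YBYB
After move 2 (U): U=WWBB F=RRGW R=YBRR B=OOYB L=GWOO
After move 3 (F'): F=RWRG U=WWYR R=GBYR D=WOYG L=GBOB
After move 4 (U): U=YWRW F=GBRG R=OOYR B=GBYB L=RWOB
After move 5 (F): F=RGGB U=YWBW R=ROWR D=YOYG L=RWOO
After move 6 (R'): R=ORRW U=YYBG F=RWGW D=YGYB B=GBOB
Query 1: L[1] = W
Query 2: R[1] = R
Query 3: L[2] = O
Query 4: B[1] = B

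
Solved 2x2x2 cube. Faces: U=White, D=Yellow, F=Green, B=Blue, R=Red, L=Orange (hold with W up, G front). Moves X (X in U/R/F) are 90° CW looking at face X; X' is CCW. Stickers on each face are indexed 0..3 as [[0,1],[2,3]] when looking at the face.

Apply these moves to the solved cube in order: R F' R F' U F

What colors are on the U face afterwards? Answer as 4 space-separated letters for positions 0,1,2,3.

After move 1 (R): R=RRRR U=WGWG F=GYGY D=YBYB B=WBWB
After move 2 (F'): F=YYGG U=WGRR R=BRYR D=OOYB L=OGOW
After move 3 (R): R=YBRR U=WYRG F=YOGB D=OWYW B=RBGB
After move 4 (F'): F=OBYG U=WYYR R=WBOR D=GWYW L=OGOR
After move 5 (U): U=YWRY F=WBYG R=RBOR B=OGGB L=OBOR
After move 6 (F): F=YWGB U=YWRB R=RBYR D=ORYW L=OGOW
Query: U face = YWRB

Answer: Y W R B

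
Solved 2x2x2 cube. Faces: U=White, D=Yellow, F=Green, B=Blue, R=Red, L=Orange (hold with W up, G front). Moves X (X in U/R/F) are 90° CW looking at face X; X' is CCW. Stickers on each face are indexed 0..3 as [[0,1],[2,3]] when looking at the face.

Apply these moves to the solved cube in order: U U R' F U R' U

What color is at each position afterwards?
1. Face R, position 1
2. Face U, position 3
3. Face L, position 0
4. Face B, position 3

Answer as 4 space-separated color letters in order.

Answer: Y Y W B

Derivation:
After move 1 (U): U=WWWW F=RRGG R=BBRR B=OOBB L=GGOO
After move 2 (U): U=WWWW F=BBGG R=OORR B=GGBB L=RROO
After move 3 (R'): R=OROR U=WBWG F=BWGW D=YBYG B=YGYB
After move 4 (F): F=GBWW U=WBOR R=WRGR D=OOYG L=RYOB
After move 5 (U): U=OWRB F=WRWW R=YGGR B=RYYB L=GBOB
After move 6 (R'): R=GRYG U=OYRR F=WWWB D=ORYW B=GYOB
After move 7 (U): U=RORY F=GRWB R=GYYG B=GBOB L=WWOB
Query 1: R[1] = Y
Query 2: U[3] = Y
Query 3: L[0] = W
Query 4: B[3] = B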